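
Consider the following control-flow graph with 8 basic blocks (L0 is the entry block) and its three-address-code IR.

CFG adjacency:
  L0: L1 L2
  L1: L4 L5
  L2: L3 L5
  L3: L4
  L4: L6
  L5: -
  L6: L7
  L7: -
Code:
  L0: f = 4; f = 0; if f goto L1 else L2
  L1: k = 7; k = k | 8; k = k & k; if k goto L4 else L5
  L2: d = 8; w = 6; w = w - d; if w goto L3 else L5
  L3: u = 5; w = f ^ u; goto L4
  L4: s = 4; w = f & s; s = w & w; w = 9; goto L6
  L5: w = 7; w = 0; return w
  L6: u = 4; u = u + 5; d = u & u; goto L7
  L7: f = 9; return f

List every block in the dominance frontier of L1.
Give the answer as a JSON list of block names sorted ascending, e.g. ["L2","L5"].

idom tree: L1←L0 L2←L0 L3←L2 L4←L0 L5←L0 L6←L4 L7←L6
Join-block Dom:
  L4: preds {L1,L3}: {L0,L1} ∩ {L0,L2,L3} = {L0}; idom=L0
  L5: preds {L1,L2}: {L0,L1} ∩ {L0,L2} = {L0}; idom=L0

Frontier:
  join L4 pred L1: L1 stop@L0
  join L4 pred L3: L3→L2 stop@L0
  join L5 pred L1: L1 stop@L0
  join L5 pred L2: L2 stop@L0
  L0: DF=∅
  L1: DF={L4,L5}
  L2: DF={L4,L5}
  L3: DF={L4}
  L4: DF=∅
  L5: DF=∅
  L6: DF=∅
  L7: DF=∅

DF(L1) = ["L4", "L5"]

Answer: ["L4", "L5"]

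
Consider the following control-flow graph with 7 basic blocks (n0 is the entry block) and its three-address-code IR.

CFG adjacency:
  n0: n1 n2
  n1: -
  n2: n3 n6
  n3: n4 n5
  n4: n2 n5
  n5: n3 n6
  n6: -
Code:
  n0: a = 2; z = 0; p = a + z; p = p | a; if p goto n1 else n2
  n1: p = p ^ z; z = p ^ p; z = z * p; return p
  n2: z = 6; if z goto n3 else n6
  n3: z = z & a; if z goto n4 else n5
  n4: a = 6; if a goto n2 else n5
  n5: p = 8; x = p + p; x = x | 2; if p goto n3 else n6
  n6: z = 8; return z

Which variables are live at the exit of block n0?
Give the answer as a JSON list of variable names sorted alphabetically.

Answer: ["a", "p", "z"]

Derivation:
Per-block:
  n0: {a,p,z} / ∅
  n1: {p,z} / {p,z}
  n2: {z} / ∅
  n3: {z} / {a,z}
  n4: {a} / ∅
  n5: {p,x} / ∅
  n6: {z} / ∅

Live sets:
  live n0: ∅→{a,p,z}
  live n1: {p,z}→∅
  live n2: {a}→{a,z}
  live n3: {a,z}→{a,z}
  live n4: {z}→{a,z}
  live n5: {a,z}→{a,z}
  live n6: ∅→∅

live-out(n0) = ["a", "p", "z"]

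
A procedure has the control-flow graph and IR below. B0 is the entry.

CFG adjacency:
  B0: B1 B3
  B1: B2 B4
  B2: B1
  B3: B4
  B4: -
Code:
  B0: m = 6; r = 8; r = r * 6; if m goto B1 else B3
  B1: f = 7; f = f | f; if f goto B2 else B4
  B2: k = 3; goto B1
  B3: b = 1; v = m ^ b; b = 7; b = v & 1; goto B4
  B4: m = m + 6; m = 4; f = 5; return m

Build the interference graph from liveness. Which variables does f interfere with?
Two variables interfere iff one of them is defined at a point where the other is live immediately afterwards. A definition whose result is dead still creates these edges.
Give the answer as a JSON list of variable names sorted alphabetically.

Answer: ["m"]

Analysis:
Per-block:
  B0 def {m,r} use ∅
  B1 def {f} use ∅
  B2 def {k} use ∅
  B3 def {b,v} use {m}
  B4 def {f,m} use {m}

Backward fixpoint:
  B0 li=∅ lo={m}
  B1 li={m} lo={m}
  B2 li={m} lo={m}
  B3 li={m} lo={m}
  B4 li={m} lo=∅

Conflict graph:
  b↔{m,v}
  f↔{m}
  k↔{m}
  m↔{b,f,k,r,v}
  r↔{m}
  v↔{b,m}

N(f) = ["m"]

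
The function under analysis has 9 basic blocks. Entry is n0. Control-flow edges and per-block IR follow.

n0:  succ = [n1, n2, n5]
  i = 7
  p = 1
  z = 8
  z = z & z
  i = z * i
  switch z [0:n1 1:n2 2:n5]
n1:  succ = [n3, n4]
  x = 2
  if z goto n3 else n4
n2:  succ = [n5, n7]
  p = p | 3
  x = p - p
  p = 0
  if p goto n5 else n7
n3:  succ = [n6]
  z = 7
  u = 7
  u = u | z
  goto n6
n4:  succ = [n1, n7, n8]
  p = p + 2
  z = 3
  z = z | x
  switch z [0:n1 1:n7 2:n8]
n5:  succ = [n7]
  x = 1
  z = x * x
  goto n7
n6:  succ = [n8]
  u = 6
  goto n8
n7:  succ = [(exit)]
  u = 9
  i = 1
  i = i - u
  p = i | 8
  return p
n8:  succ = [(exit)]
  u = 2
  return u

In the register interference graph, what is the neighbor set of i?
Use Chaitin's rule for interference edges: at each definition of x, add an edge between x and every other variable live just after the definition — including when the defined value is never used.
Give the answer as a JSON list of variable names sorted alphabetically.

def/use:
  n0: {i,p,z} / ∅
  n1: {x} / {z}
  n2: {p,x} / {p}
  n3: {u,z} / ∅
  n4: {p,z} / {p,x}
  n5: {x,z} / ∅
  n6: {u} / ∅
  n7: {i,p,u} / ∅
  n8: {u} / ∅

Backward fixpoint:
  n0 li=∅ lo={p,z}
  n1 li={p,z} lo={p,x}
  n2 li={p} lo=∅
  n3 li=∅ lo=∅
  n4 li={p,x} lo={p,z}
  n5 li=∅ lo=∅
  n6 li=∅ lo=∅
  n7 li=∅ lo=∅
  n8 li=∅ lo=∅

Interference:
  i↔{p,u,z}
  p↔{i,x,z}
  u↔{i,z}
  x↔{p,z}
  z↔{i,p,u,x}

N(i) = ["p", "u", "z"]

Answer: ["p", "u", "z"]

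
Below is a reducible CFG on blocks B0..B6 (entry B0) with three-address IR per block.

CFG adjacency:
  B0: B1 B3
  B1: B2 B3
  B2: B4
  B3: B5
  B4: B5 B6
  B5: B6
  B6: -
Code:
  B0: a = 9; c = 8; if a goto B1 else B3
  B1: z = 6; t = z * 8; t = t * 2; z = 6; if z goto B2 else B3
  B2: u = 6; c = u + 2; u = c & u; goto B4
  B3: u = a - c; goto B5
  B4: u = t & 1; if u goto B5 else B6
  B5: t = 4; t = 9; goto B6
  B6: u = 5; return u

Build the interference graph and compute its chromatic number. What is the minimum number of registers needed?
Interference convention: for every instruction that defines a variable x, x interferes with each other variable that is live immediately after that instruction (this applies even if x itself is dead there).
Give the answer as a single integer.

def/use:
  B0: def={a,c} ue=∅
  B1: def={t,z} ue=∅
  B2: def={c,u} ue=∅
  B3: def={u} ue={a,c}
  B4: def={u} ue={t}
  B5: def={t} ue=∅
  B6: def={u} ue=∅

Liveness:
  live B0: ∅→{a,c}
  live B1: {a,c}→{a,c,t}
  live B2: {t}→{t}
  live B3: {a,c}→∅
  live B4: {t}→∅
  live B5: ∅→∅
  live B6: ∅→∅

Interference:
  a: {c,t,z}
  c: {a,t,u,z}
  t: {a,c,u,z}
  u: {c,t}
  z: {a,c,t}

Chromatic number:
  lower bound: {a,c,t,z} mutually conflict ⇒ χ ≥ 4
  assign a→c2 c→c0 t→c1 u→c2 z→c3 — no edge inside a register ⇒ χ ≤ 4
  χ = 4

Answer: 4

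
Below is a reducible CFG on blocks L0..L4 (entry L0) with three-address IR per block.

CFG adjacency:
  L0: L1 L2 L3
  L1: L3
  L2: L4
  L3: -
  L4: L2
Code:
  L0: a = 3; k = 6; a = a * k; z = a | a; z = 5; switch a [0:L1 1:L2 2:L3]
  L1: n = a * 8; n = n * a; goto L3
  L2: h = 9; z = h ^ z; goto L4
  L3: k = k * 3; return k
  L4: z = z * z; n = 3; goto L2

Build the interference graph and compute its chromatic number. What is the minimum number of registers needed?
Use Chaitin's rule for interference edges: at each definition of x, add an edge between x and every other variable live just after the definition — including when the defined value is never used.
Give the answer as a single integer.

Answer: 4

Working:
def/use:
  L0: def={a,k,z} ue=∅
  L1: def={n} ue={a}
  L2: def={h,z} ue={z}
  L3: def={k} ue={k}
  L4: def={n,z} ue={z}

Liveness:
  live L0: ∅→{a,k,z}
  live L1: {a,k}→{k}
  live L2: {z}→{z}
  live L3: {k}→∅
  live L4: {z}→{z}

Conflict graph:
  a↔{k,n,z}
  h↔{z}
  k↔{a,n,z}
  n↔{a,k,z}
  z↔{a,h,k,n}

Registers:
  clique {a,k,n,z} ⇒ need ≥ 4
  4-colouring: r0={z}  r1={a,h}  r2={k}  r3={n}
  χ = 4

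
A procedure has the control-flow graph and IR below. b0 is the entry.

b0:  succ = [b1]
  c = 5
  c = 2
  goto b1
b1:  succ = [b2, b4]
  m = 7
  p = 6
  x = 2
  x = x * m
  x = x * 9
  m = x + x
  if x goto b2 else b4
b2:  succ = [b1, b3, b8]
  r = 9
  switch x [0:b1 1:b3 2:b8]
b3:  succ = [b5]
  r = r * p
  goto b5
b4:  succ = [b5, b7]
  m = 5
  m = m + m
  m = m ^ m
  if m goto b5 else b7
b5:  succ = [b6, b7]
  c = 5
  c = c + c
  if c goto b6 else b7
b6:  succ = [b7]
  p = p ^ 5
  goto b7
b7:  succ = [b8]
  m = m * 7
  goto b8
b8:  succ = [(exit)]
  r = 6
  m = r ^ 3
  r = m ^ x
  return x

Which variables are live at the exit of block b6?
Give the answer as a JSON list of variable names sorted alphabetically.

Block summaries:
  b0: {c} / ∅
  b1: {m,p,x} / ∅
  b2: {r} / {x}
  b3: {r} / {p,r}
  b4: {m} / ∅
  b5: {c} / ∅
  b6: {p} / {p}
  b7: {m} / {m}
  b8: {m,r} / {x}

Backward fixpoint:
  live b0: ∅→∅
  live b1: ∅→{m,p,x}
  live b2: {m,p,x}→{m,p,r,x}
  live b3: {m,p,r,x}→{m,p,x}
  live b4: {p,x}→{m,p,x}
  live b5: {m,p,x}→{m,p,x}
  live b6: {m,p,x}→{m,x}
  live b7: {m,x}→{x}
  live b8: {x}→∅

live-out(b6) = ["m", "x"]

Answer: ["m", "x"]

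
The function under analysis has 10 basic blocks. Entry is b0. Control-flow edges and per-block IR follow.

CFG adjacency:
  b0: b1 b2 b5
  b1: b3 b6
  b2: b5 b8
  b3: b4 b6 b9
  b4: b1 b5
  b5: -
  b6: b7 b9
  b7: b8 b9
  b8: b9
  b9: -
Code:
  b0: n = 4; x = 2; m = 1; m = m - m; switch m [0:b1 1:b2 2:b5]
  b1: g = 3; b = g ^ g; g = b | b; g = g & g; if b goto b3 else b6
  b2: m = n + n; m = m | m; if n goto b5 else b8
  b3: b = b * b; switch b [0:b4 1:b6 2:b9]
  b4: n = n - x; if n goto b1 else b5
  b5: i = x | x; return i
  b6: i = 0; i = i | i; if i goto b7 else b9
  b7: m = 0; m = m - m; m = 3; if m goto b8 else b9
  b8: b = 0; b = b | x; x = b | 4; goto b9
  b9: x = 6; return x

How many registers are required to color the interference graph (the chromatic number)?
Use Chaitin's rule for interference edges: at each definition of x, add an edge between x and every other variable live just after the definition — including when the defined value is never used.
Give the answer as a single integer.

Per-block:
  b0 def {m,n,x} use ∅
  b1 def {b,g} use ∅
  b2 def {m} use {n}
  b3 def {b} use {b}
  b4 def {n} use {n,x}
  b5 def {i} use {x}
  b6 def {i} use ∅
  b7 def {m} use ∅
  b8 def {b,x} use {x}
  b9 def {x} use ∅

Backward fixpoint:
  b0 li=∅ lo={n,x}
  b1 li={n,x} lo={b,n,x}
  b2 li={n,x} lo={x}
  b3 li={b,n,x} lo={n,x}
  b4 li={n,x} lo={n,x}
  b5 li={x} lo=∅
  b6 li={x} lo={x}
  b7 li={x} lo={x}
  b8 li={x} lo=∅
  b9 li=∅ lo=∅

Interfere edges:
  b: {g,n,x}
  g: {b,n,x}
  i: {x}
  m: {n,x}
  n: {b,g,m,x}
  x: {b,g,i,m,n}

Colouring:
  lower bound: {b,g,n,x} mutually conflict ⇒ χ ≥ 4
  4-colouring: R0={x}  R1={i,n}  R2={b,m}  R3={g}
  χ = 4

Answer: 4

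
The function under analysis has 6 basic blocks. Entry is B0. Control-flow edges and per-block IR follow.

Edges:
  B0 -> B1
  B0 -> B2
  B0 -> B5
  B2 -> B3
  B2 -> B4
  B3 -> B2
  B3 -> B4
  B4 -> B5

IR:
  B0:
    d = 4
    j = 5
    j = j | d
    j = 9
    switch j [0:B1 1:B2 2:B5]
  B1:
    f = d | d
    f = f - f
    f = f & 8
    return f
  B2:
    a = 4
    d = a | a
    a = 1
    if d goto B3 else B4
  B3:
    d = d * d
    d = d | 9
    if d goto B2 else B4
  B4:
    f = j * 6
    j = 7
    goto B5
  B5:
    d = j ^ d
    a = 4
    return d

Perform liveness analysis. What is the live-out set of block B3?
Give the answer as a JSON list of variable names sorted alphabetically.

Block summaries:
  B0: def={d,j} ue=∅
  B1: def={f} ue={d}
  B2: def={a,d} ue=∅
  B3: def={d} ue={d}
  B4: def={f,j} ue={j}
  B5: def={a,d} ue={d,j}

Backward fixpoint:
  live B0: ∅→{d,j}
  live B1: {d}→∅
  live B2: {j}→{d,j}
  live B3: {d,j}→{d,j}
  live B4: {d,j}→{d,j}
  live B5: {d,j}→∅

live-out(B3) = ["d", "j"]

Answer: ["d", "j"]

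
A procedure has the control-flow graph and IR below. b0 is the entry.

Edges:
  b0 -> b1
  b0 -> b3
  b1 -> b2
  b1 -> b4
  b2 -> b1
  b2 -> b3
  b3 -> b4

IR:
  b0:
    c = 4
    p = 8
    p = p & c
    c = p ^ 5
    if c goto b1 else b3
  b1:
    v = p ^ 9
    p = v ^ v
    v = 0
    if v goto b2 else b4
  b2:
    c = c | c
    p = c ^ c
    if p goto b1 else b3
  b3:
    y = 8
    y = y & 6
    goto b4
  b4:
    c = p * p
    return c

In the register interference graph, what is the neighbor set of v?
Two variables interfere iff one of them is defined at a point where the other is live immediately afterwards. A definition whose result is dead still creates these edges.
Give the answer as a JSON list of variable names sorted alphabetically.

Answer: ["c", "p"]

Working:
Per-block:
  b0: def={c,p} ue=∅
  b1: def={p,v} ue={p}
  b2: def={c,p} ue={c}
  b3: def={y} ue=∅
  b4: def={c} ue={p}

Backward fixpoint:
  live b0: ∅→{c,p}
  live b1: {c,p}→{c,p}
  live b2: {c}→{c,p}
  live b3: {p}→{p}
  live b4: {p}→∅

Interfere edges:
  c: {p,v}
  p: {c,v,y}
  v: {c,p}
  y: {p}

N(v) = ["c", "p"]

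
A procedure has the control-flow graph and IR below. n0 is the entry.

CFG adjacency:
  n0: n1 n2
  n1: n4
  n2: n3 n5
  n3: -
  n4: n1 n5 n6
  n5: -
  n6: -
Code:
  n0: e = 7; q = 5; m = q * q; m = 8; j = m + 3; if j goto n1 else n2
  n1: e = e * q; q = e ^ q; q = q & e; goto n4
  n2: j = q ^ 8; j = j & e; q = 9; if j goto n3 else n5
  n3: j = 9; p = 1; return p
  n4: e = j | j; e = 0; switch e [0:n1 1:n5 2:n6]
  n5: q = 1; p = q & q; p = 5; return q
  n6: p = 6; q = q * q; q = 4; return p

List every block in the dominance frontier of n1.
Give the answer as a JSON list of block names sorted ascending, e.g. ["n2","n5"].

Answer: ["n1", "n5"]

Analysis:
idom tree: n1←n0 n2←n0 n3←n2 n4←n1 n5←n0 n6←n4
Join-block Dom:
  n1: preds {n0,n4}: {n0} ∩ {n0,n1,n4} = {n0}; idom=n0
  n5: preds {n2,n4}: {n0,n2} ∩ {n0,n1,n4} = {n0}; idom=n0

DF derivation:
  n1←n0: walk · to n0
  n1←n4: walk n4→n1 to n0
  n5←n2: walk n2 to n0
  n5←n4: walk n4→n1 to n0
  DF(n0)=∅
  DF(n1)={n1,n5}
  DF(n2)={n5}
  DF(n3)=∅
  DF(n4)={n1,n5}
  DF(n5)=∅
  DF(n6)=∅

DF(n1) = ["n1", "n5"]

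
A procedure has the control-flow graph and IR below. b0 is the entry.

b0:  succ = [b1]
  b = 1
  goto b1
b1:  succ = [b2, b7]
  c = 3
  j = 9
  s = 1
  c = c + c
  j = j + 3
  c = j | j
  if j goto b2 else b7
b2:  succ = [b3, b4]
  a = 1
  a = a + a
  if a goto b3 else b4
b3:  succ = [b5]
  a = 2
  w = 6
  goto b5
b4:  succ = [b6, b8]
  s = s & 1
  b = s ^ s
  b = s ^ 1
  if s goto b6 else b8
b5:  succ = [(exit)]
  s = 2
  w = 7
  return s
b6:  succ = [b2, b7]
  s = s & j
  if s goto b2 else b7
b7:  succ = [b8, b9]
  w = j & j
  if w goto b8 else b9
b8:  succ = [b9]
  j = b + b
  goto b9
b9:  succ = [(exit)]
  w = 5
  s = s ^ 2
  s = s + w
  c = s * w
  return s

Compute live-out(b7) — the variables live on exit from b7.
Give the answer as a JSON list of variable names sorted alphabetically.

Answer: ["b", "s"]

Analysis:
Per-block:
  b0 def {b} use ∅
  b1 def {c,j,s} use ∅
  b2 def {a} use ∅
  b3 def {a,w} use ∅
  b4 def {b,s} use {s}
  b5 def {s,w} use ∅
  b6 def {s} use {j,s}
  b7 def {w} use {j}
  b8 def {j} use {b}
  b9 def {c,s,w} use {s}

Liveness:
  b0 li=∅ lo={b}
  b1 li={b} lo={b,j,s}
  b2 li={j,s} lo={j,s}
  b3 li=∅ lo=∅
  b4 li={j,s} lo={b,j,s}
  b5 li=∅ lo=∅
  b6 li={b,j,s} lo={b,j,s}
  b7 li={b,j,s} lo={b,s}
  b8 li={b,s} lo={s}
  b9 li={s} lo=∅

live-out(b7) = ["b", "s"]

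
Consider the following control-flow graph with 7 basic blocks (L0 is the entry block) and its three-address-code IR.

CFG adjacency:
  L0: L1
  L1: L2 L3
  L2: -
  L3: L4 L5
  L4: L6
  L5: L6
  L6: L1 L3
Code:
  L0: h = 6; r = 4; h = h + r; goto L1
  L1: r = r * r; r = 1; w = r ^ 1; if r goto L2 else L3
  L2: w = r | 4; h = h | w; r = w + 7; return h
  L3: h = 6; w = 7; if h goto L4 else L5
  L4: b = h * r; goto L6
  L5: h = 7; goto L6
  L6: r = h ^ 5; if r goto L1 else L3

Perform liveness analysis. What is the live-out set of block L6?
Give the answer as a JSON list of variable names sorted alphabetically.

def/use:
  L0: {h,r} / ∅
  L1: {r,w} / {r}
  L2: {h,r,w} / {h,r}
  L3: {h,w} / ∅
  L4: {b} / {h,r}
  L5: {h} / ∅
  L6: {r} / {h}

Backward fixpoint:
  L0 li=∅ lo={h,r}
  L1 li={h,r} lo={h,r}
  L2 li={h,r} lo=∅
  L3 li={r} lo={h,r}
  L4 li={h,r} lo={h}
  L5 li=∅ lo={h}
  L6 li={h} lo={h,r}

live-out(L6) = ["h", "r"]

Answer: ["h", "r"]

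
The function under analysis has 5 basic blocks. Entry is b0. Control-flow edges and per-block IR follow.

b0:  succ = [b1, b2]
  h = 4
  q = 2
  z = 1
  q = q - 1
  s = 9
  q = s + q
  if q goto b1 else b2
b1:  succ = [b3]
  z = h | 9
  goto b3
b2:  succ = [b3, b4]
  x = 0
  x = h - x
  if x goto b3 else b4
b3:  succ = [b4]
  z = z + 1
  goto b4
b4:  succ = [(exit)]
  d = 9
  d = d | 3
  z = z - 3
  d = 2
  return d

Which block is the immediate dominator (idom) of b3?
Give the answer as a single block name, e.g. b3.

idom tree: b1←b0 b2←b0 b3←b0 b4←b0
Join-block Dom:
  b3: preds {b1,b2}: {b0,b1} ∩ {b0,b2} = {b0}; idom=b0
  b4: preds {b2,b3}: {b0,b2} ∩ {b0,b3} = {b0}; idom=b0

idom(b3) = b0

Answer: b0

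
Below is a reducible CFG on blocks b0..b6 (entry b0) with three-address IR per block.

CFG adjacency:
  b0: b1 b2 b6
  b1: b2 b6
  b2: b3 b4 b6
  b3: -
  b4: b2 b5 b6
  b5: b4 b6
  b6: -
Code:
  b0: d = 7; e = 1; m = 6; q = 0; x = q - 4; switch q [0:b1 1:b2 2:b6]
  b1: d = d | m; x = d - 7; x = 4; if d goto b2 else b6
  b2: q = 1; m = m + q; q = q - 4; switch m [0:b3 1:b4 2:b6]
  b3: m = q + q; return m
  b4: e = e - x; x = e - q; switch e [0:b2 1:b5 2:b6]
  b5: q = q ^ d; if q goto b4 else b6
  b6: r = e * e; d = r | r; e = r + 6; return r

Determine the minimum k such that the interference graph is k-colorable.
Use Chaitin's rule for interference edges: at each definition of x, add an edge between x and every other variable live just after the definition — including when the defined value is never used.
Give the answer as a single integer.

Per-block:
  b0: def={d,e,m,q,x} ue=∅
  b1: def={d,x} ue={d,m}
  b2: def={m,q} ue={m}
  b3: def={m} ue={q}
  b4: def={e,x} ue={e,q,x}
  b5: def={q} ue={d,q}
  b6: def={d,e,r} ue={e}

Backward fixpoint:
  b0 li=∅ lo={d,e,m,x}
  b1 li={d,e,m} lo={d,e,m,x}
  b2 li={d,e,m,x} lo={d,e,m,q,x}
  b3 li={q} lo=∅
  b4 li={d,e,m,q,x} lo={d,e,m,q,x}
  b5 li={d,e,m,q,x} lo={d,e,m,q,x}
  b6 li={e} lo=∅

Interfere edges:
  d — {e,m,q,r,x}
  e — {d,m,q,r,x}
  m — {d,e,q,x}
  q — {d,e,m,x}
  r — {d,e}
  x — {d,e,m,q}

Chromatic number:
  clique {d,e,m,q,x} ⇒ need ≥ 5
  assign d→c0 e→c1 m→c2 q→c3 r→c2 x→c4 — no edge inside a register ⇒ χ ≤ 5
  χ = 5

Answer: 5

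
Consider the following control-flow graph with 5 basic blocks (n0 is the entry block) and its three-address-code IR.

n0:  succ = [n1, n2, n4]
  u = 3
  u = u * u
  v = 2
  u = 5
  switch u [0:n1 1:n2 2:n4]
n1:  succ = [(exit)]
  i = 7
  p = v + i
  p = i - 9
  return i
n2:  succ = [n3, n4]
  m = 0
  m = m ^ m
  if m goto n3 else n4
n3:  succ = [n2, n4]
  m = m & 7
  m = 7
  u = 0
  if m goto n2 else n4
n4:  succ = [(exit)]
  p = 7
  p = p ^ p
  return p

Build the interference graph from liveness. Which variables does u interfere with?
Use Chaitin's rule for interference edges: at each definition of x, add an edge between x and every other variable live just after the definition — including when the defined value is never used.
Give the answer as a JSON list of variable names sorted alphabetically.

Answer: ["m", "v"]

Analysis:
Per-block:
  n0: {u,v} / ∅
  n1: {i,p} / {v}
  n2: {m} / ∅
  n3: {m,u} / {m}
  n4: {p} / ∅

Backward fixpoint:
  n0: in=∅ out={v}
  n1: in={v} out=∅
  n2: in=∅ out={m}
  n3: in={m} out=∅
  n4: in=∅ out=∅

Conflict graph:
  i↔{p,v}
  m↔{u}
  p↔{i}
  u↔{m,v}
  v↔{i,u}

N(u) = ["m", "v"]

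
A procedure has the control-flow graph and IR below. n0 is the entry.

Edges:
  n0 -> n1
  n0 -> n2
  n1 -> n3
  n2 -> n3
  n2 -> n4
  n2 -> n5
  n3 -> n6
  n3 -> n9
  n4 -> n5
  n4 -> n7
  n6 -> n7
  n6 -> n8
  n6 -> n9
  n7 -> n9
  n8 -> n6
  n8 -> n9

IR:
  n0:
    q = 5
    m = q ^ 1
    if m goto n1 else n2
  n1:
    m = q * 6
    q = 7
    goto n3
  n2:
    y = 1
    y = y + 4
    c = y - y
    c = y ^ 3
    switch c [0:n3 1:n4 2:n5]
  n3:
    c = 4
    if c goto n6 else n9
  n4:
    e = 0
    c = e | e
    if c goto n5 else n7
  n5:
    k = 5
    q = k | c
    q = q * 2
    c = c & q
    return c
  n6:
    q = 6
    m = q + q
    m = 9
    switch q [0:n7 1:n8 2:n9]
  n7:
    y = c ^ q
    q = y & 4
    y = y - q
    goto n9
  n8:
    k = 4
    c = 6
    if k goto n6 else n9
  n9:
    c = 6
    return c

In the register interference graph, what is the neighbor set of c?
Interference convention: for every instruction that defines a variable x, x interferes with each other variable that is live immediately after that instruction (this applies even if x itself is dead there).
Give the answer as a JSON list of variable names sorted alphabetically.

def/use:
  n0: def={m,q} ue=∅
  n1: def={m,q} ue={q}
  n2: def={c,y} ue=∅
  n3: def={c} ue=∅
  n4: def={c,e} ue=∅
  n5: def={c,k,q} ue={c}
  n6: def={m,q} ue=∅
  n7: def={q,y} ue={c,q}
  n8: def={c,k} ue=∅
  n9: def={c} ue=∅

Backward fixpoint:
  n0 li=∅ lo={q}
  n1 li={q} lo=∅
  n2 li={q} lo={c,q}
  n3 li=∅ lo={c}
  n4 li={q} lo={c,q}
  n5 li={c} lo=∅
  n6 li={c} lo={c,q}
  n7 li={c,q} lo=∅
  n8 li=∅ lo={c}
  n9 li=∅ lo=∅

Interference:
  c — {k,m,q,y}
  e — {q}
  k — {c}
  m — {c,q}
  q — {c,e,m,y}
  y — {c,q}

N(c) = ["k", "m", "q", "y"]

Answer: ["k", "m", "q", "y"]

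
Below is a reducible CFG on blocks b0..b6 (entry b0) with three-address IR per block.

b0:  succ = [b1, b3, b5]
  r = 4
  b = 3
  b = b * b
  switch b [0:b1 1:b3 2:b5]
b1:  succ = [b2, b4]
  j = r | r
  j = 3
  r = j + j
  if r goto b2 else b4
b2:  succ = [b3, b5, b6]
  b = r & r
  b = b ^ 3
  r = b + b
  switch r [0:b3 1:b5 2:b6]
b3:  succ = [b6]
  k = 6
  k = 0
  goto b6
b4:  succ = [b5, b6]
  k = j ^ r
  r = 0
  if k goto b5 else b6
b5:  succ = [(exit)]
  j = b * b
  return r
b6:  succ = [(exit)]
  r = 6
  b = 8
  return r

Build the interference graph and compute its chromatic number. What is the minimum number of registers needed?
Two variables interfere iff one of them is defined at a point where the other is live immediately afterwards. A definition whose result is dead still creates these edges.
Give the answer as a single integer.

def/use:
  b0 def {b,r} use ∅
  b1 def {j,r} use {r}
  b2 def {b,r} use {r}
  b3 def {k} use ∅
  b4 def {k,r} use {j,r}
  b5 def {j} use {b,r}
  b6 def {b,r} use ∅

Live sets:
  live b0: ∅→{b,r}
  live b1: {b,r}→{b,j,r}
  live b2: {r}→{b,r}
  live b3: ∅→∅
  live b4: {b,j,r}→{b,r}
  live b5: {b,r}→∅
  live b6: ∅→∅

Conflict graph:
  b: {j,k,r}
  j: {b,r}
  k: {b,r}
  r: {b,j,k}

Registers:
  clique {b,j,r} ⇒ need ≥ 3
  3-colouring: R0={b}  R1={r}  R2={j,k}
  χ = 3

Answer: 3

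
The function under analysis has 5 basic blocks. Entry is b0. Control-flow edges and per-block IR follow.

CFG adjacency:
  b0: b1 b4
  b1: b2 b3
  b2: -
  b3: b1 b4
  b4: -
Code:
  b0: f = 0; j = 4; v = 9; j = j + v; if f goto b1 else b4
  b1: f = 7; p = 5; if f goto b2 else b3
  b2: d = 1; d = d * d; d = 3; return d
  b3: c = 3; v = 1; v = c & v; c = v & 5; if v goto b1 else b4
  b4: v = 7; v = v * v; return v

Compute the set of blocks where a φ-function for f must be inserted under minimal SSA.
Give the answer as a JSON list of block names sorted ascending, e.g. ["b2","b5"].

Answer: ["b1", "b4"]

Working:
idom tree: b1←b0 b2←b1 b3←b1 b4←b0
Join-block Dom:
  b1: preds {b0,b3}: {b0} ∩ {b0,b1,b3} = {b0}; idom=b0
  b4: preds {b0,b3}: {b0} ∩ {b0,b1,b3} = {b0}; idom=b0

DF walk-up:
  b1←b0: walk · to b0
  b1←b3: walk b3→b1 to b0
  b4←b0: walk · to b0
  b4←b3: walk b3→b1 to b0
  b0: DF=∅
  b1: DF={b1,b4}
  b2: DF=∅
  b3: DF={b1,b4}
  b4: DF=∅

φ for f: defs {b0,b1}
  DF⁺ = {b1,b4}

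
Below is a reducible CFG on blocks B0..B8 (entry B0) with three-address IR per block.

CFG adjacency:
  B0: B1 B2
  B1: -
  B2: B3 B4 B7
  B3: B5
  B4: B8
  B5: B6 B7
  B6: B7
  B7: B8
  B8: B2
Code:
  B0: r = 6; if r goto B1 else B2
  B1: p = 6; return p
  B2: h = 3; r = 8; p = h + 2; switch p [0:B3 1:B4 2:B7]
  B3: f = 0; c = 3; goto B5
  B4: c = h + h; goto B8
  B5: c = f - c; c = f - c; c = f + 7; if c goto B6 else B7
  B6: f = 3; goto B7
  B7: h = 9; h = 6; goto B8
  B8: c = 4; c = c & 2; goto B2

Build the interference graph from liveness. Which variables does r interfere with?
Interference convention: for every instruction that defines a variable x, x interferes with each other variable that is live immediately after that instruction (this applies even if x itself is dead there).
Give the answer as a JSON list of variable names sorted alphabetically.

def/use:
  B0: {r} / ∅
  B1: {p} / ∅
  B2: {h,p,r} / ∅
  B3: {c,f} / ∅
  B4: {c} / {h}
  B5: {c} / {c,f}
  B6: {f} / ∅
  B7: {h} / ∅
  B8: {c} / ∅

Live sets:
  B0: in=∅ out=∅
  B1: in=∅ out=∅
  B2: in=∅ out={h}
  B3: in=∅ out={c,f}
  B4: in={h} out=∅
  B5: in={c,f} out=∅
  B6: in=∅ out=∅
  B7: in=∅ out=∅
  B8: in=∅ out=∅

Conflict graph:
  c↔{f}
  f↔{c}
  h↔{p,r}
  p↔{h}
  r↔{h}

N(r) = ["h"]

Answer: ["h"]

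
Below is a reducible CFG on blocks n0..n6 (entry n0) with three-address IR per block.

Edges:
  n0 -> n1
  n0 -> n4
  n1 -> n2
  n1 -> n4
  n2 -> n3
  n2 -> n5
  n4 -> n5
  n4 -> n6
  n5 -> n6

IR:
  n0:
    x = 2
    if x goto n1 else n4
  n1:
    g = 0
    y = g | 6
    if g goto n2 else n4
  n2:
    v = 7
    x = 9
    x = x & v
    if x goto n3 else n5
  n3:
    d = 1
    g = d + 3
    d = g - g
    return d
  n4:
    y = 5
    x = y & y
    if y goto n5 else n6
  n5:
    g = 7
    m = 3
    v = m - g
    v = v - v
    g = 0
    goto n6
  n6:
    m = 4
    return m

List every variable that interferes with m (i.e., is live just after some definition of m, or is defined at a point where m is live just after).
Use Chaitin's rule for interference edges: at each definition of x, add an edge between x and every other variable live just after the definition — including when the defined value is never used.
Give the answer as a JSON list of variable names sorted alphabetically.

Answer: ["g"]

Working:
def/use:
  n0: {x} / ∅
  n1: {g,y} / ∅
  n2: {v,x} / ∅
  n3: {d,g} / ∅
  n4: {x,y} / ∅
  n5: {g,m,v} / ∅
  n6: {m} / ∅

Live sets:
  n0: in=∅ out=∅
  n1: in=∅ out=∅
  n2: in=∅ out=∅
  n3: in=∅ out=∅
  n4: in=∅ out=∅
  n5: in=∅ out=∅
  n6: in=∅ out=∅

Conflict graph:
  d↔∅
  g↔{m,y}
  m↔{g}
  v↔{x}
  x↔{v,y}
  y↔{g,x}

N(m) = ["g"]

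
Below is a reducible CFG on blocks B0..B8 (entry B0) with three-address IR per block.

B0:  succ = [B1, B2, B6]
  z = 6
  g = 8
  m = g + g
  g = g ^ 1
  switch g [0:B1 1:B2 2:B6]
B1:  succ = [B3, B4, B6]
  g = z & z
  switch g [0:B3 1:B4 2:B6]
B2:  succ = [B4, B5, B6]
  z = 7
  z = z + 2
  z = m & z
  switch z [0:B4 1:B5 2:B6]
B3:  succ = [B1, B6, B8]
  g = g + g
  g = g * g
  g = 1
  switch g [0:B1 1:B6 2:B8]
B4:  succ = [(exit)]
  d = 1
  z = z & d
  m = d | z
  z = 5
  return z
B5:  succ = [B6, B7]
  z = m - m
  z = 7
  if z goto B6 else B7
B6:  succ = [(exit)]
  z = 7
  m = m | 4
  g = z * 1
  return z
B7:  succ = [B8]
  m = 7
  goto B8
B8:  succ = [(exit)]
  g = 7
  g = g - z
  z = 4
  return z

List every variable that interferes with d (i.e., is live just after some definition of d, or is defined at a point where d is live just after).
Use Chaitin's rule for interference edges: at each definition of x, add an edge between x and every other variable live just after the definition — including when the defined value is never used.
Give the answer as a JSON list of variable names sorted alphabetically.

Per-block:
  B0 def {g,m,z} use ∅
  B1 def {g} use {z}
  B2 def {z} use {m}
  B3 def {g} use {g}
  B4 def {d,m,z} use {z}
  B5 def {z} use {m}
  B6 def {g,m,z} use {m}
  B7 def {m} use ∅
  B8 def {g,z} use {z}

Live sets:
  B0 li=∅ lo={m,z}
  B1 li={m,z} lo={g,m,z}
  B2 li={m} lo={m,z}
  B3 li={g,m,z} lo={m,z}
  B4 li={z} lo=∅
  B5 li={m} lo={m,z}
  B6 li={m} lo=∅
  B7 li={z} lo={z}
  B8 li={z} lo=∅

Interference:
  d: {z}
  g: {m,z}
  m: {g,z}
  z: {d,g,m}

N(d) = ["z"]

Answer: ["z"]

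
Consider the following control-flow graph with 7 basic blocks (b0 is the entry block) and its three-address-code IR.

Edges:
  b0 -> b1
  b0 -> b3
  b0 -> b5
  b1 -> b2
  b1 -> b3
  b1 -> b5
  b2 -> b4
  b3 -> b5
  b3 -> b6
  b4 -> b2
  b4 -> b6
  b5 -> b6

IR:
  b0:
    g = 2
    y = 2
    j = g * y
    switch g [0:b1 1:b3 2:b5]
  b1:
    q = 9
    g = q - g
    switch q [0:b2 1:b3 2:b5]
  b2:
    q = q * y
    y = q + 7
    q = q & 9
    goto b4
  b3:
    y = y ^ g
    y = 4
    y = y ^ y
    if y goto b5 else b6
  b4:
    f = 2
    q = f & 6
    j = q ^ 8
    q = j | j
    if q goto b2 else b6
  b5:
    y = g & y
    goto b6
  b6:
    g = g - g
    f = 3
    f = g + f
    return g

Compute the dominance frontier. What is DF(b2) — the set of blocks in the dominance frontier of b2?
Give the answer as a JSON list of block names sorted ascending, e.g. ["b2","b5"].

Answer: ["b2", "b6"]

Analysis:
idom tree: b1←b0 b2←b1 b3←b0 b4←b2 b5←b0 b6←b0
Dom∩ at merges:
  b2: preds {b1,b4}: {b0,b1} ∩ {b0,b1,b2,b4} = {b0,b1}; idom=b1
  b3: preds {b0,b1}: {b0} ∩ {b0,b1} = {b0}; idom=b0
  b5: preds {b0,b1,b3}: {b0} ∩ {b0,b1} ∩ {b0,b3} = {b0}; idom=b0
  b6: preds {b3,b4,b5}: {b0,b3} ∩ {b0,b1,b2,b4} ∩ {b0,b5} = {b0}; idom=b0

Frontier:
  b2←b1: walk · to b1
  b2←b4: walk b4→b2 to b1
  b3←b0: walk · to b0
  b3←b1: walk b1 to b0
  b5←b0: walk · to b0
  b5←b1: walk b1 to b0
  b5←b3: walk b3 to b0
  b6←b3: walk b3 to b0
  b6←b4: walk b4→b2→b1 to b0
  b6←b5: walk b5 to b0
  b0: DF=∅
  b1: DF={b3,b5,b6}
  b2: DF={b2,b6}
  b3: DF={b5,b6}
  b4: DF={b2,b6}
  b5: DF={b6}
  b6: DF=∅

DF(b2) = ["b2", "b6"]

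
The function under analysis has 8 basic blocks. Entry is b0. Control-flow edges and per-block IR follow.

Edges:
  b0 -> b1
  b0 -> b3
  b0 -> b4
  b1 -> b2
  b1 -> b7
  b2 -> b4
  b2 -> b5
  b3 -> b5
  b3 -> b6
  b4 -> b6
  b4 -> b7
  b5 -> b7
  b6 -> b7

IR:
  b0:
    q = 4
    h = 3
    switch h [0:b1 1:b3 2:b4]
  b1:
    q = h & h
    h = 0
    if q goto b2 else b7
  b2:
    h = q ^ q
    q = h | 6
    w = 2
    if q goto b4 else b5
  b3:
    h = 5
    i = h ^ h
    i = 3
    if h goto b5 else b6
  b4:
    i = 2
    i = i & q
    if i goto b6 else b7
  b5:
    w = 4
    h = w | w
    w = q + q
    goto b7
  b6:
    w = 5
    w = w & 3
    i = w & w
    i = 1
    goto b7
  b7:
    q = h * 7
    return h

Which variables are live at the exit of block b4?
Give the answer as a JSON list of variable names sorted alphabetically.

Block summaries:
  b0: {h,q} / ∅
  b1: {h,q} / {h}
  b2: {h,q,w} / {q}
  b3: {h,i} / ∅
  b4: {i} / {q}
  b5: {h,w} / {q}
  b6: {i,w} / ∅
  b7: {q} / {h}

Backward fixpoint:
  b0: in=∅ out={h,q}
  b1: in={h} out={h,q}
  b2: in={q} out={h,q}
  b3: in={q} out={h,q}
  b4: in={h,q} out={h}
  b5: in={q} out={h}
  b6: in={h} out={h}
  b7: in={h} out=∅

live-out(b4) = ["h"]

Answer: ["h"]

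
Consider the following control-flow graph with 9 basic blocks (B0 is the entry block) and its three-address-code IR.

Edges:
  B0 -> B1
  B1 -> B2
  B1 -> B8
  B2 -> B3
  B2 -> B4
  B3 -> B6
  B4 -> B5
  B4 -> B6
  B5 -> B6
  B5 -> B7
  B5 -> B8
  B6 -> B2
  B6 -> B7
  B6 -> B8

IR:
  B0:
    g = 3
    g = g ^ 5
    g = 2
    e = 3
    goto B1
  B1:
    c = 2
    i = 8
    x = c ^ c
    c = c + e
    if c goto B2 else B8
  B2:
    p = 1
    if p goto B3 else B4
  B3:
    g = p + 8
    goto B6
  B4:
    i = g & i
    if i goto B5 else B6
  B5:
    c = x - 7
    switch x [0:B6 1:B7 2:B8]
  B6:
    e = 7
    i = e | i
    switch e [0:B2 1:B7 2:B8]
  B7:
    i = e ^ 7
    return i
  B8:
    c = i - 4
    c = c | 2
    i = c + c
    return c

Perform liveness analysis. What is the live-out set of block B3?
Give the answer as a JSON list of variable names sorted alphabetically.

Answer: ["g", "i", "x"]

Derivation:
Per-block:
  B0: {e,g} / ∅
  B1: {c,i,x} / {e}
  B2: {p} / ∅
  B3: {g} / {p}
  B4: {i} / {g,i}
  B5: {c} / {x}
  B6: {e,i} / {i}
  B7: {i} / {e}
  B8: {c,i} / {i}

Live sets:
  live B0: ∅→{e,g}
  live B1: {e,g}→{e,g,i,x}
  live B2: {e,g,i,x}→{e,g,i,p,x}
  live B3: {i,p,x}→{g,i,x}
  live B4: {e,g,i,x}→{e,g,i,x}
  live B5: {e,g,i,x}→{e,g,i,x}
  live B6: {g,i,x}→{e,g,i,x}
  live B7: {e}→∅
  live B8: {i}→∅

live-out(B3) = ["g", "i", "x"]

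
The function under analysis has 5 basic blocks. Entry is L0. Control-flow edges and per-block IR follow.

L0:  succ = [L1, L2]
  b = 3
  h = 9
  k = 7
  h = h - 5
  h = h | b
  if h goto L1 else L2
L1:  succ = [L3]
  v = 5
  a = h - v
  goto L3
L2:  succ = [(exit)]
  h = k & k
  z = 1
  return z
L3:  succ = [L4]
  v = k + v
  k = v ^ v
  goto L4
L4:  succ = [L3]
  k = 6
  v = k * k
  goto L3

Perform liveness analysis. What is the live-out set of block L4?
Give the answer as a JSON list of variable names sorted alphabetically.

Per-block:
  L0: {b,h,k} / ∅
  L1: {a,v} / {h}
  L2: {h,z} / {k}
  L3: {k,v} / {k,v}
  L4: {k,v} / ∅

Backward fixpoint:
  live L0: ∅→{h,k}
  live L1: {h,k}→{k,v}
  live L2: {k}→∅
  live L3: {k,v}→∅
  live L4: ∅→{k,v}

live-out(L4) = ["k", "v"]

Answer: ["k", "v"]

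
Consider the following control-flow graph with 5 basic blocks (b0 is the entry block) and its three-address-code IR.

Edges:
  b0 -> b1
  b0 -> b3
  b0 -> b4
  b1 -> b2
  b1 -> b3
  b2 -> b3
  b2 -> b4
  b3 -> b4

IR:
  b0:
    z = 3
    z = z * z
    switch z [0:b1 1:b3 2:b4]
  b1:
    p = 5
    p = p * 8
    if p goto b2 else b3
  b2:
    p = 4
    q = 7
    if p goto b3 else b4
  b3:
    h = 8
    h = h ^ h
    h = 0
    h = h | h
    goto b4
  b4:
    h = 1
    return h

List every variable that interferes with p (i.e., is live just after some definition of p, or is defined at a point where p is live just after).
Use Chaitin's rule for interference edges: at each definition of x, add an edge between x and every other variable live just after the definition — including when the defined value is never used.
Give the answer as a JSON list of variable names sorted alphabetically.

Answer: ["q"]

Derivation:
Block summaries:
  b0: def={z} ue=∅
  b1: def={p} ue=∅
  b2: def={p,q} ue=∅
  b3: def={h} ue=∅
  b4: def={h} ue=∅

Live sets:
  b0 li=∅ lo=∅
  b1 li=∅ lo=∅
  b2 li=∅ lo=∅
  b3 li=∅ lo=∅
  b4 li=∅ lo=∅

Interfere edges:
  h — ∅
  p — {q}
  q — {p}
  z — ∅

N(p) = ["q"]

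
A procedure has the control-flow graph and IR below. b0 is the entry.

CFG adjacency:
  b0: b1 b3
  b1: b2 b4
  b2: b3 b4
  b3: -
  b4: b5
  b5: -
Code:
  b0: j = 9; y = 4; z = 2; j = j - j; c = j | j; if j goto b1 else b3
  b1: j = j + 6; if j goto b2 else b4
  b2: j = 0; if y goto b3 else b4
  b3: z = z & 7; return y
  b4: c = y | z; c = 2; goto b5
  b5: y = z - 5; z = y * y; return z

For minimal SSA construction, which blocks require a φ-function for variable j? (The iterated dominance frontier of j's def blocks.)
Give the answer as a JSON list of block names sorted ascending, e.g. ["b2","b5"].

idom tree: b1←b0 b2←b1 b3←b0 b4←b1 b5←b4
Dom at joins:
  b3: preds {b0,b2}: {b0} ∩ {b0,b1,b2} = {b0}; idom=b0
  b4: preds {b1,b2}: {b0,b1} ∩ {b0,b1,b2} = {b0,b1}; idom=b1

DF walk-up:
  b3←b0: walk · to b0
  b3←b2: walk b2→b1 to b0
  b4←b1: walk · to b1
  b4←b2: walk b2 to b1
  b0 → ∅
  b1 → {b3}
  b2 → {b3,b4}
  b3 → ∅
  b4 → ∅
  b5 → ∅

φ for j: defs {b0,b1,b2}
  DF⁺ = {b3,b4}

Answer: ["b3", "b4"]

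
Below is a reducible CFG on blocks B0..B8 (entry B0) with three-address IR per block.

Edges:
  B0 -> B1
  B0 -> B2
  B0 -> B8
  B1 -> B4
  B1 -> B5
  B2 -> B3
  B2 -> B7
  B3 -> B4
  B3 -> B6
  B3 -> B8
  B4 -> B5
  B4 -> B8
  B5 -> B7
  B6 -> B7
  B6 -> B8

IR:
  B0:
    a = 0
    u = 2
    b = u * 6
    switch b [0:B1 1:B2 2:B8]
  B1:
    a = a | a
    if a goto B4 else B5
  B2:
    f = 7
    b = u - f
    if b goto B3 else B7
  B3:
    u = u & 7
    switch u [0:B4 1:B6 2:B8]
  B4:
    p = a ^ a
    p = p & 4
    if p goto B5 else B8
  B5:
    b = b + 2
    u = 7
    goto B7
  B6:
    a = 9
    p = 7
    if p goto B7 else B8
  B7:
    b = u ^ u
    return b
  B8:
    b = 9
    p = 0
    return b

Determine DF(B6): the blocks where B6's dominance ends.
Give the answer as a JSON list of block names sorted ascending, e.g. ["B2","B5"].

idom tree: B1←B0 B2←B0 B3←B2 B4←B0 B5←B0 B6←B3 B7←B0 B8←B0
Join-block Dom:
  B4: preds {B1,B3}: {B0,B1} ∩ {B0,B2,B3} = {B0}; idom=B0
  B5: preds {B1,B4}: {B0,B1} ∩ {B0,B4} = {B0}; idom=B0
  B7: preds {B2,B5,B6}: {B0,B2} ∩ {B0,B5} ∩ {B0,B2,B3,B6} = {B0}; idom=B0
  B8: preds {B0,B3,B4,B6}: {B0} ∩ {B0,B2,B3} ∩ {B0,B4} ∩ {B0,B2,B3,B6} = {B0}; idom=B0

Frontier:
  B4←B1: walk B1 to B0
  B4←B3: walk B3→B2 to B0
  B5←B1: walk B1 to B0
  B5←B4: walk B4 to B0
  B7←B2: walk B2 to B0
  B7←B5: walk B5 to B0
  B7←B6: walk B6→B3→B2 to B0
  B8←B0: walk · to B0
  B8←B3: walk B3→B2 to B0
  B8←B4: walk B4 to B0
  B8←B6: walk B6→B3→B2 to B0
  B0 → ∅
  B1 → {B4,B5}
  B2 → {B4,B7,B8}
  B3 → {B4,B7,B8}
  B4 → {B5,B8}
  B5 → {B7}
  B6 → {B7,B8}
  B7 → ∅
  B8 → ∅

DF(B6) = ["B7", "B8"]

Answer: ["B7", "B8"]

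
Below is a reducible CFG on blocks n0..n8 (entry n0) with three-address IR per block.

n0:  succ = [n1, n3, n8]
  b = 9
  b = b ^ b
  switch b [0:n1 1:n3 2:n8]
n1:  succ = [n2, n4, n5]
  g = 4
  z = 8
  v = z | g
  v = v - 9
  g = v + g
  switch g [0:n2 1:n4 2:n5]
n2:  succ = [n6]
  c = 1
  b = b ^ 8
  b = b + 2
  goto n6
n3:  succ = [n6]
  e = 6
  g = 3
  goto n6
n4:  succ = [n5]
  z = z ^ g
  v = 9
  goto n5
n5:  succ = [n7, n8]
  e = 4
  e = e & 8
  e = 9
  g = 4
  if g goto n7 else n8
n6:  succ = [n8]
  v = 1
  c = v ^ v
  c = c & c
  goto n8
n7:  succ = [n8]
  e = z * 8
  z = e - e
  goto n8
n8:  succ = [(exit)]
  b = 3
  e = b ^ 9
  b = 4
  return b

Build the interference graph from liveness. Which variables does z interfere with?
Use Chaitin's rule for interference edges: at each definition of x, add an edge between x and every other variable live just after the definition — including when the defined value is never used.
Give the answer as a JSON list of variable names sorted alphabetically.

Answer: ["b", "e", "g", "v"]

Derivation:
Block summaries:
  n0: def={b} ue=∅
  n1: def={g,v,z} ue=∅
  n2: def={b,c} ue={b}
  n3: def={e,g} ue=∅
  n4: def={v,z} ue={g,z}
  n5: def={e,g} ue=∅
  n6: def={c,v} ue=∅
  n7: def={e,z} ue={z}
  n8: def={b,e} ue=∅

Live sets:
  live n0: ∅→{b}
  live n1: {b}→{b,g,z}
  live n2: {b}→∅
  live n3: ∅→∅
  live n4: {g,z}→{z}
  live n5: {z}→{z}
  live n6: ∅→∅
  live n7: {z}→∅
  live n8: ∅→∅

Interference:
  b: {c,g,v,z}
  c: {b}
  e: {z}
  g: {b,v,z}
  v: {b,g,z}
  z: {b,e,g,v}

N(z) = ["b", "e", "g", "v"]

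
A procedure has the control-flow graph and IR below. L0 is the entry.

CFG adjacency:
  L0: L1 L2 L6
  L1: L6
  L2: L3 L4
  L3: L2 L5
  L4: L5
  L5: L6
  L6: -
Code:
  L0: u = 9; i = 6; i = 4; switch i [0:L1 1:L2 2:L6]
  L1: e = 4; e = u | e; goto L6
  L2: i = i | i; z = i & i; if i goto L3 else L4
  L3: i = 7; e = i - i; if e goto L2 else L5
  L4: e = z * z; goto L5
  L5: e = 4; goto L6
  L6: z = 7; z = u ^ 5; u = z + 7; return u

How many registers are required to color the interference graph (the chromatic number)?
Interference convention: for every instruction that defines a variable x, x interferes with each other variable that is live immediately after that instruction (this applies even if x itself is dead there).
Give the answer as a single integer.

Answer: 3

Working:
def/use:
  L0: {i,u} / ∅
  L1: {e} / {u}
  L2: {i,z} / {i}
  L3: {e,i} / ∅
  L4: {e} / {z}
  L5: {e} / ∅
  L6: {u,z} / {u}

Live sets:
  L0 li=∅ lo={i,u}
  L1 li={u} lo={u}
  L2 li={i,u} lo={u,z}
  L3 li={u} lo={i,u}
  L4 li={u,z} lo={u}
  L5 li={u} lo={u}
  L6 li={u} lo=∅

Conflict graph:
  e: {i,u}
  i: {e,u,z}
  u: {e,i,z}
  z: {i,u}

Registers:
  {e,i,u} pairwise interfere (3-clique) ⇒ χ ≥ 3
  3-colouring: c0={i}  c1={u}  c2={e,z}
  χ = 3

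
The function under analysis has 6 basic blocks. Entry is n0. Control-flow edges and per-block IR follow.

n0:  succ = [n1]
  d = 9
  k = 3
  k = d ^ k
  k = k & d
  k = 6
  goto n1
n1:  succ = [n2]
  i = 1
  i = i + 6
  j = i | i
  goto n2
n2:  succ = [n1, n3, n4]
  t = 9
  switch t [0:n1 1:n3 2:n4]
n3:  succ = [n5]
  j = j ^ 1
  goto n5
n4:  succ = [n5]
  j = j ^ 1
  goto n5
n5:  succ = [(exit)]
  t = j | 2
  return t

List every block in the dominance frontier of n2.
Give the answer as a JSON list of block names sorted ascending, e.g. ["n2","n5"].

Answer: ["n1"]

Working:
idom tree: n1←n0 n2←n1 n3←n2 n4←n2 n5←n2
Join-block Dom:
  n1: preds {n0,n2}: {n0} ∩ {n0,n1,n2} = {n0}; idom=n0
  n5: preds {n3,n4}: {n0,n1,n2,n3} ∩ {n0,n1,n2,n4} = {n0,n1,n2}; idom=n2

DF derivation:
  n1←n0: walk · to n0
  n1←n2: walk n2→n1 to n0
  n5←n3: walk n3 to n2
  n5←n4: walk n4 to n2
  n0 → ∅
  n1 → {n1}
  n2 → {n1}
  n3 → {n5}
  n4 → {n5}
  n5 → ∅

DF(n2) = ["n1"]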